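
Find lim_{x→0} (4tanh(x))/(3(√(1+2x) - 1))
Both numerator and denominator → 0 as x → 0; this is a 0/0 indeterminate form.
Expand each to leading order near x = 0: numerator ~ 4·x, denominator ~ 3·x.
The limit of the ratio is 4/3.

Final answer: 4/3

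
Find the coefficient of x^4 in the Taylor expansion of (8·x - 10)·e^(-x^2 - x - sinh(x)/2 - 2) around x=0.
Expand to order 4: (8·x - 10)·e^(-x^2 - x - sinh(x)/2 - 2) = 1867·x^4·e^(-2)/192 - 181·x^3·e^(-2)/24 - 53·x^2·e^(-2)/4 + 23·x·e^(-2) - 10·e^(-2) + O(x^5).
The coefficient of x^4 is 1867·e^(-2)/192.

Final answer: 1867·e^(-2)/192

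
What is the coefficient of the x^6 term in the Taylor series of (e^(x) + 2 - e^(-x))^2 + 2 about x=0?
Expand to order 6: (e^(x) + 2 - e^(-x))^2 + 2 = 8·x^6/45 + x^5/15 + 4·x^4/3 + 4·x^3/3 + 4·x^2 + 8·x + 6 + O(x^7).
The coefficient of x^6 is 8/45.

Final answer: 8/45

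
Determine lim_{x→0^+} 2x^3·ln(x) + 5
The product is a 0·∞ indeterminate form at x → 0⁺.
Rewrite the product as 2·ln(x) / x^(-3) and apply L'Hôpital, or use the standard hierarchy x^(-3) ≫ |ln x| as x → 0⁺.
The indeterminate product → 0, so the limit = 5.

Final answer: 5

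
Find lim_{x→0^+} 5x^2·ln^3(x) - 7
The product is a 0·∞ indeterminate form at x → 0⁺.
Rewrite the product as 5·ln^3(x) / x^(-2) and apply L'Hôpital, or use the standard hierarchy x^(-2) ≫ |ln x|^3 as x → 0⁺.
The indeterminate product → 0, so the limit = -7.

Final answer: -7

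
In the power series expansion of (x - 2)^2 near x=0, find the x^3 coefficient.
Expand to order 3: (x - 2)^2 = x^2 - 4·x + 4 + O(x^4).
The coefficient of x^3 is 0.

Final answer: 0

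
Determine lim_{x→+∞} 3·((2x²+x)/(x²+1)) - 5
Evaluate the dominant behaviour as x → +∞; each term tends to a finite value or vanishes.
Limit = 1.

Final answer: 1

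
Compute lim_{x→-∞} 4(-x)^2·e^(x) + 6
The product is a 0·∞ indeterminate form at x → -∞.
Rewrite the product as 4(-x)^2 / e^(-x) (an ∞/∞ form) and apply L'Hôpital, or use the standard hierarchy e^(|x|) ≫ |(-x)^2| as x → -∞.
The indeterminate product → 0, so the limit = 6.

Final answer: 6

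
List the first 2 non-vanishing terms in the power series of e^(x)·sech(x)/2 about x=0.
x/2 + 1/2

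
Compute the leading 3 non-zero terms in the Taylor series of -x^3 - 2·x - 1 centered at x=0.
-x^3 - 2·x - 1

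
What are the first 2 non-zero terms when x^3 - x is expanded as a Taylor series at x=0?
x^3 - x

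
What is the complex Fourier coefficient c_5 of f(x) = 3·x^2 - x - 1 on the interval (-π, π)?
Compute the real Fourier coefficients first: a_5 = -12/25, b_5 = -2/5.
Then c_5 = (a_5 − i·b_5)/2 = -6/25 + i/5.

Final answer: -6/25 + i/5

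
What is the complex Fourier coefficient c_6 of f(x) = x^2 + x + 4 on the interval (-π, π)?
Compute the real Fourier coefficients first: a_6 = 1/9, b_6 = -1/3.
Then c_6 = (a_6 − i·b_6)/2 = 1/18 + i/6.

Final answer: 1/18 + i/6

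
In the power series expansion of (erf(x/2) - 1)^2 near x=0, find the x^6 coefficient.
Expand to order 6: (erf(x/2) - 1)^2 = 7·x^6/(360·π) - x^5/(80·√(π)) - x^4/(6·π) + x^3/(6·√(π)) + x^2/π - 2·x/√(π) + 1 + O(x^7).
The coefficient of x^6 is 7/(360·π).

Final answer: 7/(360·π)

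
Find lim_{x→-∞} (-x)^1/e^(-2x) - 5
The quotient is an ∞/∞ indeterminate form as x → -∞.
Compare growth rates of the dominant terms (exponentials ≫ polynomials ≫ logarithms), or apply L'Hôpital's rule; the quotient → 0.
Adding the constant: 0 - 5 = -5. Limit = -5.

Final answer: -5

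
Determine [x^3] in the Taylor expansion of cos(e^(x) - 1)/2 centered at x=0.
Expand to order 3: cos(e^(x) - 1)/2 = -x^3/4 - x^2/4 + 1/2 + O(x^4).
The coefficient of x^3 is -1/4.

Final answer: -1/4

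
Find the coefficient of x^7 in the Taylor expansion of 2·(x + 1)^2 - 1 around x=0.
Expand to order 7: 2·(x + 1)^2 - 1 = 2·x^2 + 4·x + 1 + O(x^8).
The coefficient of x^7 is 0.

Final answer: 0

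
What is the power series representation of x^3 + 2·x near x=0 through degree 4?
x^3 + 2·x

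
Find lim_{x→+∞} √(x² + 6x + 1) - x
This is an ∞ − ∞ indeterminate form.
Multiply and divide by the conjugate √(x²+6x + 1) + x; the x² terms cancel, leaving (6x + 1)/(√(x²+6x + 1)+x) → 6/2 = 3.
Limit = 3.

Final answer: 3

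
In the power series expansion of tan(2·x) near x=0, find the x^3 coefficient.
Expand to order 3: tan(2·x) = 8·x^3/3 + 2·x + O(x^4).
The coefficient of x^3 is 8/3.

Final answer: 8/3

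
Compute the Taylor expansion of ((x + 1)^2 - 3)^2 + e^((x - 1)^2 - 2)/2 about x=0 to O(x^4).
x^3·(4 - 5·e^(-1)/3) + 3·x^2·e^(-1)/2 + x·(-8 - e^(-1)) + e^(-1)/2 + 4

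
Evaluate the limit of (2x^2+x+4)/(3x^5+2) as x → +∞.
This is an ∞/∞ indeterminate form as x → +∞.
Divide numerator and denominator by x^5 and let the lower-order terms vanish; the numerator's degree 2 is below the denominator's degree 5, so the quotient → 0.
Limit = 0.

Final answer: 0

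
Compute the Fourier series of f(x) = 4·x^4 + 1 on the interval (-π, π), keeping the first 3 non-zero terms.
(192 - 32·π^2)·cos(x) + (-12 + 8·π^2)·cos(2·x) + 1 + 4·π^4/5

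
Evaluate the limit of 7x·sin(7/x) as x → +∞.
As x → +∞: let u = 7/x → 0⁺; then 7·x·sin(7/x) = 7·7·sin(u)/u → 7·7·1 = 49.
Limit = 49.

Final answer: 49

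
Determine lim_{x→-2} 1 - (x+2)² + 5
Direct substitution at x = -2 gives 6.

Final answer: 6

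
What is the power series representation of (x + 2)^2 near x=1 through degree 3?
9 + 6·(x - 1) + (x - 1)^2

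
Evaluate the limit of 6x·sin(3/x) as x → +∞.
As x → +∞: let u = 3/x → 0⁺; then 6·x·sin(3/x) = 6·3·sin(u)/u → 6·3·1 = 18.
Limit = 18.

Final answer: 18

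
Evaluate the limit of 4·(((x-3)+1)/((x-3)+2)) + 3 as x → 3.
Direct substitution at x = 3 gives 5.

Final answer: 5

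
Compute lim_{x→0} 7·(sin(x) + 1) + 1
Direct substitution at x = 0 gives 8.

Final answer: 8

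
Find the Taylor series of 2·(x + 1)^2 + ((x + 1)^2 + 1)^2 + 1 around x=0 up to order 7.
x^4 + 4·x^3 + 10·x^2 + 12·x + 7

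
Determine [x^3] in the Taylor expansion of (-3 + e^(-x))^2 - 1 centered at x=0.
Expand to order 3: (-3 + e^(-x))^2 - 1 = -x^3/3 - x^2 + 4·x + 3 + O(x^4).
The coefficient of x^3 is -1/3.

Final answer: -1/3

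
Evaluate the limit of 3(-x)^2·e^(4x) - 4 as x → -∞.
The product is a 0·∞ indeterminate form at x → -∞.
Rewrite the product as 3(-x)^2 / e^(-4x) (an ∞/∞ form) and apply L'Hôpital, or use the standard hierarchy e^(4|x|) ≫ |(-x)^2| as x → -∞.
The indeterminate product → 0, so the limit = -4.

Final answer: -4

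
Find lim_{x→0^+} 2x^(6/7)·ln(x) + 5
The product is a 0·∞ indeterminate form at x → 0⁺.
Rewrite the product as 2·ln(x) / x^(-6/7) and apply L'Hôpital, or use the standard hierarchy x^(-6/7) ≫ |ln x| as x → 0⁺.
The indeterminate product → 0, so the limit = 5.

Final answer: 5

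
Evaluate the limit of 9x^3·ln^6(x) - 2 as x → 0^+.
The product is a 0·∞ indeterminate form at x → 0⁺.
Rewrite the product as 9·ln^6(x) / x^(-3) and apply L'Hôpital, or use the standard hierarchy x^(-3) ≫ |ln x|^6 as x → 0⁺.
The indeterminate product → 0, so the limit = -2.

Final answer: -2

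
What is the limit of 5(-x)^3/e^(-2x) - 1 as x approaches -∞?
The quotient is an ∞/∞ indeterminate form as x → -∞.
Compare growth rates of the dominant terms (exponentials ≫ polynomials ≫ logarithms), or apply L'Hôpital's rule; the quotient → 0.
Adding the constant: 0 - 1 = -1. Limit = -1.

Final answer: -1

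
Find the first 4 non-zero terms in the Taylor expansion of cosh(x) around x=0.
x^6/720 + x^4/24 + x^2/2 + 1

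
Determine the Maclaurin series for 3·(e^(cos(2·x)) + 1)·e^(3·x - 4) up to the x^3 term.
x^3·(-9·e^(-3)/2 + 27·e^(-4)/2) + x^2·(27·e^(-4)/2 + 15·e^(-3)/2) + x·(9·e^(-4) + 9·e^(-3)) + 3·e^(-4) + 3·e^(-3)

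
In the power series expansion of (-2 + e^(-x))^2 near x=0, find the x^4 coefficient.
Expand to order 4: (-2 + e^(-x))^2 = x^4/2 - 2·x^3/3 + 2·x + 1 + O(x^5).
The coefficient of x^4 is 1/2.

Final answer: 1/2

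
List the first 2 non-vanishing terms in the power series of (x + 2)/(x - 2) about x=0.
-x - 1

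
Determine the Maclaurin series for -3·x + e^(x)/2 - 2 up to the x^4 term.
x^4/48 + x^3/12 + x^2/4 - 5·x/2 - 3/2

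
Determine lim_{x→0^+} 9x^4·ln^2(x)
This is a 0·∞ indeterminate form at x → 0⁺.
Rewrite the product as 9·ln^2(x) / x^(-4) and apply L'Hôpital, or use the standard hierarchy x^(-4) ≫ |ln x|^2 as x → 0⁺.
The indeterminate product → 0, so the limit = 0.

Final answer: 0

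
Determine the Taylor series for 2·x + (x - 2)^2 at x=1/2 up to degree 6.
13/4 - (x - 1/2) + (x - 1/2)^2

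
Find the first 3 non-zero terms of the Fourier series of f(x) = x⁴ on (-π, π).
(48 - 8·π^2)·cos(x) + (-3 + 2·π^2)·cos(2·x) + π^4/5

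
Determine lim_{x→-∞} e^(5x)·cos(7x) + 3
Evaluate the dominant behaviour as x → -∞; each term tends to a finite value or vanishes.
Limit = 3.

Final answer: 3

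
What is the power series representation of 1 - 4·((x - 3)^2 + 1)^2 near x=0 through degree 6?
-4·x^4 + 48·x^3 - 224·x^2 + 480·x - 399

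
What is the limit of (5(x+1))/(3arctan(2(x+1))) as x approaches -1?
Both numerator and denominator → 0 as x → -1; this is a 0/0 indeterminate form.
Expand each to leading order near x = -1: numerator ~ 5·(x + 1), denominator ~ 6·(x + 1).
The limit of the ratio is 5/6.

Final answer: 5/6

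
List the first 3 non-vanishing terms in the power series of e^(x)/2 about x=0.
x^2/4 + x/2 + 1/2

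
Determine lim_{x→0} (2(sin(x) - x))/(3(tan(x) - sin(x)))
Both numerator and denominator → 0 as x → 0; this is a 0/0 indeterminate form.
Expand each to leading order near x = 0: numerator ~ -x^3/3, denominator ~ 3·x^3/2.
The limit of the ratio is -2/9.

Final answer: -2/9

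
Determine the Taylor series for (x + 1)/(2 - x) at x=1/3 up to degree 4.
4/5 + 27·(x - 1/3)/25 + 81·(x - 1/3)^2/125 + 243·(x - 1/3)^3/625 + 729·(x - 1/3)^4/3125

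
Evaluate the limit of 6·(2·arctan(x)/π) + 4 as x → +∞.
Evaluate the dominant behaviour as x → +∞; each term tends to a finite value or vanishes.
Limit = 10.

Final answer: 10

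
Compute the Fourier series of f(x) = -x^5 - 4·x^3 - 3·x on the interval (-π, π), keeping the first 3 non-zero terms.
(-198 - 2·π^4 + 32·π^2)·sin(x) + (-π^2 + 9/2 + π^4)·sin(2·x) + (-2·π^4/3 - 32·π^2/27 - 98/81)·sin(3·x)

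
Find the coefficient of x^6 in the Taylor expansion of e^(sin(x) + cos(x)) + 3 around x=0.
71·e/720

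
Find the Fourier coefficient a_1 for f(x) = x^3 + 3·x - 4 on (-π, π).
a_1 = (1/π) ∫_{-π}^{π} f(x)·cos(1x) dx.
Evaluate the integral (use parity and integration by parts as needed): a_1 = 0.

Final answer: 0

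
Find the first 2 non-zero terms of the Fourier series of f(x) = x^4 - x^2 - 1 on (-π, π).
(52 - 8·π^2)·cos(x) - π^2/3 - 1 + π^4/5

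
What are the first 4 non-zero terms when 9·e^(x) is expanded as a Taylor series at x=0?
3·x^3/2 + 9·x^2/2 + 9·x + 9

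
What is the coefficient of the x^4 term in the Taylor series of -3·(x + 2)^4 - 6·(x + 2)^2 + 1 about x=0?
Expand to order 4: -3·(x + 2)^4 - 6·(x + 2)^2 + 1 = -3·x^4 - 24·x^3 - 78·x^2 - 120·x - 71 + O(x^5).
The coefficient of x^4 is -3.

Final answer: -3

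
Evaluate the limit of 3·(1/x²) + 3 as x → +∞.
Evaluate the dominant behaviour as x → +∞; each term tends to a finite value or vanishes.
Limit = 3.

Final answer: 3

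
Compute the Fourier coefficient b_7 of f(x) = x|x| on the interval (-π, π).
b_7 = (1/π) ∫_{-π}^{π} f(x)·sin(7x) dx.
Evaluate the integral (use parity and integration by parts as needed): b_7 = (-8 + 98·π^2)/(343·π).

Final answer: (-8 + 98·π^2)/(343·π)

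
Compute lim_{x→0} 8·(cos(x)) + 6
Direct substitution at x = 0 gives 14.

Final answer: 14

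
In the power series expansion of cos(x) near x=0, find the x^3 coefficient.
Expand to order 3: cos(x) = 1 - x^2/2 + O(x^4).
The coefficient of x^3 is 0.

Final answer: 0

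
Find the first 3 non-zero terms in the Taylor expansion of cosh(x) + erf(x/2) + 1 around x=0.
x^2/2 + x/√(π) + 2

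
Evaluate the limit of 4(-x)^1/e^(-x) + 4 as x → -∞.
The quotient is an ∞/∞ indeterminate form as x → -∞.
Compare growth rates of the dominant terms (exponentials ≫ polynomials ≫ logarithms), or apply L'Hôpital's rule; the quotient → 0.
Adding the constant: 0 + 4 = 4. Limit = 4.

Final answer: 4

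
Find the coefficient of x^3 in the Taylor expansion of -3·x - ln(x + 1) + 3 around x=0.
Expand to order 3: -3·x - ln(x + 1) + 3 = -x^3/3 + x^2/2 - 4·x + 3 + O(x^4).
The coefficient of x^3 is -1/3.

Final answer: -1/3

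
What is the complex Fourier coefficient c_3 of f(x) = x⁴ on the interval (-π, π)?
Compute the real Fourier coefficients first: a_3 = 16/27 - 8·π^2/9, b_3 = 0.
Then c_3 = (a_3 − i·b_3)/2 = 8/27 - 4·π^2/9.

Final answer: 8/27 - 4·π^2/9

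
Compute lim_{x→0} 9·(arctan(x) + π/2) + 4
Direct substitution at x = 0 gives 4 + 9·π/2.

Final answer: 4 + 9·π/2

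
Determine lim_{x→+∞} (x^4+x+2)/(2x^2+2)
This is an ∞/∞ indeterminate form as x → +∞.
Divide numerator and denominator by x^4 and let the lower-order terms vanish; the numerator's degree 4 exceeds the denominator's degree 2, so the quotient diverges.
Limit = ∞.

Final answer: ∞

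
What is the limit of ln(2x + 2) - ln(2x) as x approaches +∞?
This is an ∞ − ∞ indeterminate form.
Combine the logarithms: ln(2x+2) − ln(2x) = ln((2x+2)/(2x)) = ln(1 + 2/(2x)) → ln(1) = 0.
Limit = 0.

Final answer: 0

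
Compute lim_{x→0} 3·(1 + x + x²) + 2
Direct substitution at x = 0 gives 5.

Final answer: 5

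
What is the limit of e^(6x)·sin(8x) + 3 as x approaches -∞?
Evaluate the dominant behaviour as x → -∞; each term tends to a finite value or vanishes.
Limit = 3.

Final answer: 3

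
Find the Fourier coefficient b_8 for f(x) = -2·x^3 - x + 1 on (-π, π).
b_8 = (1/π) ∫_{-π}^{π} f(x)·sin(8x) dx.
Evaluate the integral (use parity and integration by parts as needed): b_8 = 13/64 + π^2/2.

Final answer: 13/64 + π^2/2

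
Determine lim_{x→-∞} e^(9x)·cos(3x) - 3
Evaluate the dominant behaviour as x → -∞; each term tends to a finite value or vanishes.
Limit = -3.

Final answer: -3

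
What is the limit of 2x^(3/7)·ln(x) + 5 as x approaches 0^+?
The product is a 0·∞ indeterminate form at x → 0⁺.
Rewrite the product as 2·ln(x) / x^(-3/7) and apply L'Hôpital, or use the standard hierarchy x^(-3/7) ≫ |ln x| as x → 0⁺.
The indeterminate product → 0, so the limit = 5.

Final answer: 5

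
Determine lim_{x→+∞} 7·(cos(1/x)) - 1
Evaluate the dominant behaviour as x → +∞; each term tends to a finite value or vanishes.
Limit = 6.

Final answer: 6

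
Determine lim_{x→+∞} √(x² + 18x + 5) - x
This is an ∞ − ∞ indeterminate form.
Multiply and divide by the conjugate √(x²+18x + 5) + x; the x² terms cancel, leaving (18x + 5)/(√(x²+18x + 5)+x) → 18/2 = 9.
Limit = 9.

Final answer: 9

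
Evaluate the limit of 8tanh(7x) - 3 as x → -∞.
Evaluate the dominant behaviour as x → -∞; each term tends to a finite value or vanishes.
Limit = -11.

Final answer: -11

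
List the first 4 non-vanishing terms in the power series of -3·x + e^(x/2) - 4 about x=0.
x^3/48 + x^2/8 - 5·x/2 - 3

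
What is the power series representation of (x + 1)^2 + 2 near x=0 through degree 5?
x^2 + 2·x + 3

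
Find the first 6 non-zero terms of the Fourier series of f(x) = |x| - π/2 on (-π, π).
-4·cos(x)/π - 4·cos(3·x)/(9·π) - 4·cos(5·x)/(25·π) - 4·cos(7·x)/(49·π) - 4·cos(9·x)/(81·π) - 4·cos(11·x)/(121·π)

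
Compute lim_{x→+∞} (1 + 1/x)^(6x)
As x → +∞: write (1 + 1/x)^(6x) = ((1 + 1/x)^x)^6 → (e^1)^6 = e^6.
Limit = e^(6).

Final answer: e^(6)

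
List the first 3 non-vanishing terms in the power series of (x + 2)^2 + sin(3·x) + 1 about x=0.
x^2 + 7·x + 5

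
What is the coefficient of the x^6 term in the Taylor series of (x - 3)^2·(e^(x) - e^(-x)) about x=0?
Expand to order 6: (x - 3)^2·(e^(x) - e^(-x)) = -x^6/10 + 29·x^5/60 - 2·x^4 + 5·x^3 - 12·x^2 + 18·x + O(x^7).
The coefficient of x^6 is -1/10.

Final answer: -1/10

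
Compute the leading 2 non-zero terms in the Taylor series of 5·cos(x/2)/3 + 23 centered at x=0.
74/3 - 5·x^2/24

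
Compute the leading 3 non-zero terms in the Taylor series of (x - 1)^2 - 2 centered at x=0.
x^2 - 2·x - 1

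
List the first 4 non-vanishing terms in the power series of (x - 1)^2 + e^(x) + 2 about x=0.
x^3/6 + 3·x^2/2 - x + 4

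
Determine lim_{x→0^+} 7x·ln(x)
This is a 0·∞ indeterminate form at x → 0⁺.
Rewrite the product as 7·ln(x) / x^(-1) and apply L'Hôpital, or use the standard hierarchy x^(-1) ≫ |ln x| as x → 0⁺.
The indeterminate product → 0, so the limit = 0.

Final answer: 0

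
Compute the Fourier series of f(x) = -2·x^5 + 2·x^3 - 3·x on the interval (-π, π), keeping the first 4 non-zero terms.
(-510 - 4·π^4 + 84·π^2)·sin(x) + (-12·π^2 + 21 + 2·π^4)·sin(2·x) + (-4·π^4/3 - 394/81 + 116·π^2/27)·sin(3·x) + (-9·π^2/4 + 75/32 + π^4)·sin(4·x)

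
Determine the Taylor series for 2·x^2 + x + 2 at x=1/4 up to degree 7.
19/8 + 2·(x - 1/4) + 2·(x - 1/4)^2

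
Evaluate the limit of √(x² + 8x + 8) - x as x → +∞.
This is an ∞ − ∞ indeterminate form.
Multiply and divide by the conjugate √(x²+8x + 8) + x; the x² terms cancel, leaving (8x + 8)/(√(x²+8x + 8)+x) → 8/2 = 4.
Limit = 4.

Final answer: 4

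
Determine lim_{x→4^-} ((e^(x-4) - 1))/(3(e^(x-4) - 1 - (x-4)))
Both numerator and denominator → 0 as x → 4^-; this is a 0/0 indeterminate form.
Expand each to leading order near x = 4: numerator ~ (x - 4), denominator ~ 3·(x - 4)^2/2.
The limit of the ratio is -∞.

Final answer: -∞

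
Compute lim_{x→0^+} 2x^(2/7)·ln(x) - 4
The product is a 0·∞ indeterminate form at x → 0⁺.
Rewrite the product as 2·ln(x) / x^(-2/7) and apply L'Hôpital, or use the standard hierarchy x^(-2/7) ≫ |ln x| as x → 0⁺.
The indeterminate product → 0, so the limit = -4.

Final answer: -4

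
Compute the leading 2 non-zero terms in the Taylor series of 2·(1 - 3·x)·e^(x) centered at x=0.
2 - 4·x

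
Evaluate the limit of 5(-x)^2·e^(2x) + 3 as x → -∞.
The product is a 0·∞ indeterminate form at x → -∞.
Rewrite the product as 5(-x)^2 / e^(-2x) (an ∞/∞ form) and apply L'Hôpital, or use the standard hierarchy e^(2|x|) ≫ |(-x)^2| as x → -∞.
The indeterminate product → 0, so the limit = 3.

Final answer: 3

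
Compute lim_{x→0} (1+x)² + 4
Direct substitution at x = 0 gives 5.

Final answer: 5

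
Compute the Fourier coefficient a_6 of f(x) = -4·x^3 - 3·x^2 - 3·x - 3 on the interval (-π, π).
a_6 = (1/π) ∫_{-π}^{π} f(x)·cos(6x) dx.
Evaluate the integral (use parity and integration by parts as needed): a_6 = -1/3.

Final answer: -1/3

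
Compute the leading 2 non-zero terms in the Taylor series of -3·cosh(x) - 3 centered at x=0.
-3·x^2/2 - 6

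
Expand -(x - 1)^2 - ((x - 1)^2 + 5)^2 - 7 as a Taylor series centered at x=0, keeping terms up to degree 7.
-x^4 + 4·x^3 - 17·x^2 + 26·x - 44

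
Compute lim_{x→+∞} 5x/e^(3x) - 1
The quotient is an ∞/∞ indeterminate form as x → +∞.
The exponential denominator e^(3x) dominates the polynomial numerator (e^x ≫ x as x → ∞), so the quotient → 0.
Adding the constant: 0 - 1 = -1. Limit = -1.

Final answer: -1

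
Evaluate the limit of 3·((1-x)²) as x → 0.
Direct substitution at x = 0 gives 3.

Final answer: 3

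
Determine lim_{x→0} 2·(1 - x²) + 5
Direct substitution at x = 0 gives 7.

Final answer: 7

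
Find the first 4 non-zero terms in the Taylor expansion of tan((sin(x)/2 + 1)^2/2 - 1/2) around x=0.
-x^4/96 - x^3/24 + x^2/8 + x/2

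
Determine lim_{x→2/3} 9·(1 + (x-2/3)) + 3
Direct substitution at x = 2/3 gives 12.

Final answer: 12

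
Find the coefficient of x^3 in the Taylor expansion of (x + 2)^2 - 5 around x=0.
Expand to order 3: (x + 2)^2 - 5 = x^2 + 4·x - 1 + O(x^4).
The coefficient of x^3 is 0.

Final answer: 0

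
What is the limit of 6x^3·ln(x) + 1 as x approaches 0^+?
The product is a 0·∞ indeterminate form at x → 0⁺.
Rewrite the product as 6·ln(x) / x^(-3) and apply L'Hôpital, or use the standard hierarchy x^(-3) ≫ |ln x| as x → 0⁺.
The indeterminate product → 0, so the limit = 1.

Final answer: 1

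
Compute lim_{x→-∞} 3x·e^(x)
This is a 0·∞ indeterminate form at x → -∞.
Rewrite the product as 3x / e^(-x) (an ∞/∞ form) and apply L'Hôpital, or use the standard hierarchy e^(|x|) ≫ |x| as x → -∞.
The indeterminate product → 0, so the limit = 0.

Final answer: 0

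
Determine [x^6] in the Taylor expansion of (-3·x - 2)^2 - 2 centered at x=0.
Expand to order 6: (-3·x - 2)^2 - 2 = 9·x^2 + 12·x + 2 + O(x^7).
The coefficient of x^6 is 0.

Final answer: 0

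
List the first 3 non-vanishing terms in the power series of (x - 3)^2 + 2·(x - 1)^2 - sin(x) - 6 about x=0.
3·x^2 - 11·x + 5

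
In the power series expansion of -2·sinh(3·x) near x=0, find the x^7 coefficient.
Expand to order 7: -2·sinh(3·x) = -243·x^7/280 - 81·x^5/20 - 9·x^3 - 6·x + O(x^8).
The coefficient of x^7 is -243/280.

Final answer: -243/280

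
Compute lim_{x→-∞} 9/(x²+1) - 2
Evaluate the dominant behaviour as x → -∞; each term tends to a finite value or vanishes.
Limit = -2.

Final answer: -2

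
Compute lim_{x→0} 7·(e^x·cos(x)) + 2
Direct substitution at x = 0 gives 9.

Final answer: 9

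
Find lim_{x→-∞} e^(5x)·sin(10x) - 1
Evaluate the dominant behaviour as x → -∞; each term tends to a finite value or vanishes.
Limit = -1.

Final answer: -1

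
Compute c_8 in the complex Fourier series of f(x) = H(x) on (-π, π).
Compute the real Fourier coefficients first: a_8 = 0, b_8 = 0.
Then c_8 = (a_8 − i·b_8)/2 = 0.

Final answer: 0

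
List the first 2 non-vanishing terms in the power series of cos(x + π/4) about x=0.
-√(2)·x/2 + √(2)/2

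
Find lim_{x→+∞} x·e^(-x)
Evaluate the dominant behaviour as x → +∞; each term tends to a finite value or vanishes.
Limit = 0.

Final answer: 0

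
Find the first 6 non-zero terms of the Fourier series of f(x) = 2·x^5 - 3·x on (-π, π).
(-80·π^2 + 4·π^4 + 474)·sin(x) + (-2·π^4 - 12 + 10·π^2)·sin(2·x) + (-80·π^2/27 - 2/81 + 4·π^4/3)·sin(3·x) + (-π^4 + 33/32 + 5·π^2/4)·sin(4·x) + (-16·π^2/25 - 654/625 + 4·π^4/5)·sin(5·x) + (-2·π^4/3 + 76/81 + 10·π^2/27)·sin(6·x)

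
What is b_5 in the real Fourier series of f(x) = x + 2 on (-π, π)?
b_5 = (1/π) ∫_{-π}^{π} f(x)·sin(5x) dx.
Evaluate the integral (use parity and integration by parts as needed): b_5 = 2/5.

Final answer: 2/5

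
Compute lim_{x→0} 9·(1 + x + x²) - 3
Direct substitution at x = 0 gives 6.

Final answer: 6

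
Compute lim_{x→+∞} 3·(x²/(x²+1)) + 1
Evaluate the dominant behaviour as x → +∞; each term tends to a finite value or vanishes.
Limit = 4.

Final answer: 4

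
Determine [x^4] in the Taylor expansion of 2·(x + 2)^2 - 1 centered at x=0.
Expand to order 4: 2·(x + 2)^2 - 1 = 2·x^2 + 8·x + 7 + O(x^5).
The coefficient of x^4 is 0.

Final answer: 0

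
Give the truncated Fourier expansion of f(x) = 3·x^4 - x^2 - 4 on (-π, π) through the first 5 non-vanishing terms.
(148 - 24·π^2)·cos(x) + (-10 + 6·π^2)·cos(2·x) + (20/9 - 8·π^2/3)·cos(3·x) + (-13/16 + 3·π^2/2)·cos(4·x) - 4 - π^2/3 + 3·π^4/5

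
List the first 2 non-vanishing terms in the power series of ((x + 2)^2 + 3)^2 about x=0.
56·x + 49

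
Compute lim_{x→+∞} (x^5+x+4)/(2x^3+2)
This is an ∞/∞ indeterminate form as x → +∞.
Divide numerator and denominator by x^5 and let the lower-order terms vanish; the numerator's degree 5 exceeds the denominator's degree 3, so the quotient diverges.
Limit = ∞.

Final answer: ∞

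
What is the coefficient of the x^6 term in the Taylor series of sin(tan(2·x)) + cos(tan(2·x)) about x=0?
-388/45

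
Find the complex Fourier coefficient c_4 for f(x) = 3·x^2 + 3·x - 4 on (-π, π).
Compute the real Fourier coefficients first: a_4 = 3/4, b_4 = -3/2.
Then c_4 = (a_4 − i·b_4)/2 = 3/8 + 3·i/4.

Final answer: 3/8 + 3·i/4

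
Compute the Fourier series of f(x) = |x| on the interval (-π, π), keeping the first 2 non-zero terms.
-4·cos(x)/π + π/2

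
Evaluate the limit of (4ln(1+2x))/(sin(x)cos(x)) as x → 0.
Both numerator and denominator → 0 as x → 0; this is a 0/0 indeterminate form.
Expand each to leading order near x = 0: numerator ~ 8·x, denominator ~ x.
The limit of the ratio is 8.

Final answer: 8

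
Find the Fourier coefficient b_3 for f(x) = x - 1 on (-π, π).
b_3 = (1/π) ∫_{-π}^{π} f(x)·sin(3x) dx.
Evaluate the integral (use parity and integration by parts as needed): b_3 = 2/3.

Final answer: 2/3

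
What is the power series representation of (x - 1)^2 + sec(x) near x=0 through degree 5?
5·x^4/24 + 3·x^2/2 - 2·x + 2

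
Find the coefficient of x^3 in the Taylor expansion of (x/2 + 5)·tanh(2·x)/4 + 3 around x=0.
Expand to order 3: (x/2 + 5)·tanh(2·x)/4 + 3 = -10·x^3/3 + x^2/4 + 5·x/2 + 3 + O(x^4).
The coefficient of x^3 is -10/3.

Final answer: -10/3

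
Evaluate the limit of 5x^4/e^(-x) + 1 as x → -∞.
The quotient is an ∞/∞ indeterminate form as x → -∞.
Compare growth rates of the dominant terms (exponentials ≫ polynomials ≫ logarithms), or apply L'Hôpital's rule; the quotient → 0.
Adding the constant: 0 + 1 = 1. Limit = 1.

Final answer: 1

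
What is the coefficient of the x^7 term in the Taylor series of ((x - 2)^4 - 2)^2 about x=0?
Expand to order 7: ((x - 2)^4 - 2)^2 = -16·x^7 + 112·x^6 - 448·x^5 + 1116·x^4 - 1760·x^3 + 1696·x^2 - 896·x + 196 + O(x^8).
The coefficient of x^7 is -16.

Final answer: -16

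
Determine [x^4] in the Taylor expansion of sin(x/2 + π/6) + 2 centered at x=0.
Expand to order 4: sin(x/2 + π/6) + 2 = x^4/768 - √(3)·x^3/96 - x^2/16 + √(3)·x/4 + 5/2 + O(x^5).
The coefficient of x^4 is 1/768.

Final answer: 1/768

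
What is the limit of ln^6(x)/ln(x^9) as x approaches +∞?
This is an ∞/∞ indeterminate form as x → +∞.
Write ln(x^9) = 9·ln(x), reducing the quotient to ln^5(x)/9 → ∞.
Limit = ∞.

Final answer: ∞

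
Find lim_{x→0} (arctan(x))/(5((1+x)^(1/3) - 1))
Both numerator and denominator → 0 as x → 0; this is a 0/0 indeterminate form.
Expand each to leading order near x = 0: numerator ~ x, denominator ~ 5·x/3.
The limit of the ratio is 3/5.

Final answer: 3/5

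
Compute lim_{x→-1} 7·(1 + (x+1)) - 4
Direct substitution at x = -1 gives 3.

Final answer: 3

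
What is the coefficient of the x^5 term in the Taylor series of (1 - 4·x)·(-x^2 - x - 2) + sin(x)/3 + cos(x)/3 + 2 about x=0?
Expand to order 5: (1 - 4·x)·(-x^2 - x - 2) + sin(x)/3 + cos(x)/3 + 2 = x^5/360 + x^4/72 + 71·x^3/18 + 17·x^2/6 + 22·x/3 + 1/3 + O(x^6).
The coefficient of x^5 is 1/360.

Final answer: 1/360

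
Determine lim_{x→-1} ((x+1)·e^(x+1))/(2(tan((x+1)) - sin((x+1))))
Both numerator and denominator → 0 as x → -1; this is a 0/0 indeterminate form.
Expand each to leading order near x = -1: numerator ~ (x + 1), denominator ~ (x + 1)^3.
The limit of the ratio is ∞.

Final answer: ∞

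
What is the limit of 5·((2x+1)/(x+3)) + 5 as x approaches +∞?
Evaluate the dominant behaviour as x → +∞; each term tends to a finite value or vanishes.
Limit = 15.

Final answer: 15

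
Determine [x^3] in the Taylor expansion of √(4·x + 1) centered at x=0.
Expand to order 3: √(4·x + 1) = 4·x^3 - 2·x^2 + 2·x + 1 + O(x^4).
The coefficient of x^3 is 4.

Final answer: 4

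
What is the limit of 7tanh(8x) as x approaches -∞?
Evaluate the dominant behaviour as x → -∞; each term tends to a finite value or vanishes.
Limit = -7.

Final answer: -7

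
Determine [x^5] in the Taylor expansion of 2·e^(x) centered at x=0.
Expand to order 5: 2·e^(x) = x^5/60 + x^4/12 + x^3/3 + x^2 + 2·x + 2 + O(x^6).
The coefficient of x^5 is 1/60.

Final answer: 1/60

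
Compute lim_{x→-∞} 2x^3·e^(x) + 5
The product is a 0·∞ indeterminate form at x → -∞.
Rewrite the product as 2x^3 / e^(-x) (an ∞/∞ form) and apply L'Hôpital, or use the standard hierarchy e^(|x|) ≫ |x^3| as x → -∞.
The indeterminate product → 0, so the limit = 5.

Final answer: 5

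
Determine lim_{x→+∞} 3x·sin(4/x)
As x → +∞: let u = 4/x → 0⁺; then 3·x·sin(4/x) = 3·4·sin(u)/u → 3·4·1 = 12.
Limit = 12.

Final answer: 12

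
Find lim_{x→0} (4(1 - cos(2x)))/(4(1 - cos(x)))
Both numerator and denominator → 0 as x → 0; this is a 0/0 indeterminate form.
Expand each to leading order near x = 0: numerator ~ 8·x^2, denominator ~ 2·x^2.
The limit of the ratio is 4.

Final answer: 4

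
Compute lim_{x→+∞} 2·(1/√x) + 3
Evaluate the dominant behaviour as x → +∞; each term tends to a finite value or vanishes.
Limit = 3.

Final answer: 3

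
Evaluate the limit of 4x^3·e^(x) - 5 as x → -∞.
The product is a 0·∞ indeterminate form at x → -∞.
Rewrite the product as 4x^3 / e^(-x) (an ∞/∞ form) and apply L'Hôpital, or use the standard hierarchy e^(|x|) ≫ |x^3| as x → -∞.
The indeterminate product → 0, so the limit = -5.

Final answer: -5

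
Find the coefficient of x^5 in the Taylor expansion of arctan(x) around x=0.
Expand to order 5: arctan(x) = x^5/5 - x^3/3 + x + O(x^6).
The coefficient of x^5 is 1/5.

Final answer: 1/5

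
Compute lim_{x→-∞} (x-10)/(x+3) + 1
Evaluate the dominant behaviour as x → -∞; each term tends to a finite value or vanishes.
Limit = 2.

Final answer: 2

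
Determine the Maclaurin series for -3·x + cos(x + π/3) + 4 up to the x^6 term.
-x^6/1440 - √(3)·x^5/240 + x^4/48 + √(3)·x^3/12 - x^2/4 + x·(-3 - √(3)/2) + 9/2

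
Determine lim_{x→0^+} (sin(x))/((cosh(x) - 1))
Both numerator and denominator → 0 as x → 0^+; this is a 0/0 indeterminate form.
Expand each to leading order near x = 0: numerator ~ x, denominator ~ x^2/2.
The limit of the ratio is ∞.

Final answer: ∞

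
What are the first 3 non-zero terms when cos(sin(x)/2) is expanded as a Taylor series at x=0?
17·x^4/384 - x^2/8 + 1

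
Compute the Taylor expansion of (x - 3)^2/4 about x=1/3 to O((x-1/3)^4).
16/9 - 4·(x - 1/3)/3 + (x - 1/3)^2/4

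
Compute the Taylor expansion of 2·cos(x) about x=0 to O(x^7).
-x^6/360 + x^4/12 - x^2 + 2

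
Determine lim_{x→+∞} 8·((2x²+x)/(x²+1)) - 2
Evaluate the dominant behaviour as x → +∞; each term tends to a finite value or vanishes.
Limit = 14.

Final answer: 14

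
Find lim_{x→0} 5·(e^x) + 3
Direct substitution at x = 0 gives 8.

Final answer: 8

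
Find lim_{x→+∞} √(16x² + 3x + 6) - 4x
As x → +∞: multiply by the conjugate to get (3x+6)/(√(16x²+3x+6)+4x); the denominator ~ 8x, so the limit is 3/8.
Limit = 3/8.

Final answer: 3/8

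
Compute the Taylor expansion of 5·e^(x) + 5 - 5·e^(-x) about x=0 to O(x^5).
5·x^3/3 + 10·x + 5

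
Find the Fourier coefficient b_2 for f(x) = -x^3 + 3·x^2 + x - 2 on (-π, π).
b_2 = (1/π) ∫_{-π}^{π} f(x)·sin(2x) dx.
Evaluate the integral (use parity and integration by parts as needed): b_2 = -5/2 + π^2.

Final answer: -5/2 + π^2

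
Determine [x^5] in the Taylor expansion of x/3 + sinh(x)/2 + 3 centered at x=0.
Expand to order 5: x/3 + sinh(x)/2 + 3 = x^5/240 + x^3/12 + 5·x/6 + 3 + O(x^6).
The coefficient of x^5 is 1/240.

Final answer: 1/240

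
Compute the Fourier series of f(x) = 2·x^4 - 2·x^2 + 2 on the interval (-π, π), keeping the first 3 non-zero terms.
(104 - 16·π^2)·cos(x) + (-8 + 4·π^2)·cos(2·x) - 2·π^2/3 + 2 + 2·π^4/5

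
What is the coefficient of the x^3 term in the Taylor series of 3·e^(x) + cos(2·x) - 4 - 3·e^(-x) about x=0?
Expand to order 3: 3·e^(x) + cos(2·x) - 4 - 3·e^(-x) = x^3 - 2·x^2 + 6·x - 3 + O(x^4).
The coefficient of x^3 is 1.

Final answer: 1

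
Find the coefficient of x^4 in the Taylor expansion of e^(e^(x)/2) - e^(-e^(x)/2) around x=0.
Expand to order 4: e^(e^(x)/2) - e^(-e^(x)/2) = x^4·(-3·e^(-1/2)/128 + 49·e^(1/2)/384) + x^3·(-e^(-1/2)/48 + 11·e^(1/2)/48) + x^2·(e^(-1/2)/8 + 3·e^(1/2)/8) + x·(e^(-1/2)/2 + e^(1/2)/2) - e^(-1/2) + e^(1/2) + O(x^5).
The coefficient of x^4 is -3·e^(-1/2)/128 + 49·e^(1/2)/384.

Final answer: -3·e^(-1/2)/128 + 49·e^(1/2)/384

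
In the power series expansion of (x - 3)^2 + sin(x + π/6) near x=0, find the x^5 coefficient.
Expand to order 5: (x - 3)^2 + sin(x + π/6) = √(3)·x^5/240 + x^4/48 - √(3)·x^3/12 + 3·x^2/4 + x·(-6 + √(3)/2) + 19/2 + O(x^6).
The coefficient of x^5 is √(3)/240.

Final answer: √(3)/240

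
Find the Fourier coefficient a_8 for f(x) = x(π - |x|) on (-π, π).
a_8 = (1/π) ∫_{-π}^{π} f(x)·cos(8x) dx.
Evaluate the integral (use parity and integration by parts as needed): a_8 = 0.

Final answer: 0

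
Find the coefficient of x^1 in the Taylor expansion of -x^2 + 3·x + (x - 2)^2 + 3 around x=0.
Expand to order 1: -x^2 + 3·x + (x - 2)^2 + 3 = 7 - x + O(x^2).
The coefficient of x^1 is -1.

Final answer: -1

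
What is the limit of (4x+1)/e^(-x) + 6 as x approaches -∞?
The quotient is an ∞/∞ indeterminate form as x → -∞.
Compare growth rates of the dominant terms (exponentials ≫ polynomials ≫ logarithms), or apply L'Hôpital's rule; the quotient → 0.
Adding the constant: 0 + 6 = 6. Limit = 6.

Final answer: 6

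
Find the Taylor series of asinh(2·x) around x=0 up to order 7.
-40·x^7/7 + 12·x^5/5 - 4·x^3/3 + 2·x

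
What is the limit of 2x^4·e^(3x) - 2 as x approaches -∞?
The product is a 0·∞ indeterminate form at x → -∞.
Rewrite the product as 2x^4 / e^(-3x) (an ∞/∞ form) and apply L'Hôpital, or use the standard hierarchy e^(3|x|) ≫ |x^4| as x → -∞.
The indeterminate product → 0, so the limit = -2.

Final answer: -2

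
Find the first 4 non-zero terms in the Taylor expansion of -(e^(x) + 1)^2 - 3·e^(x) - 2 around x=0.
-13·x^3/6 - 9·x^2/2 - 7·x - 9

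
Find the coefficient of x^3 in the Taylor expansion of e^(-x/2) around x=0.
Expand to order 3: e^(-x/2) = -x^3/48 + x^2/8 - x/2 + 1 + O(x^4).
The coefficient of x^3 is -1/48.

Final answer: -1/48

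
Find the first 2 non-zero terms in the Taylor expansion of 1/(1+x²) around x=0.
1 - x^2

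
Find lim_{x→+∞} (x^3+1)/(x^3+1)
This is an ∞/∞ indeterminate form as x → +∞.
Divide numerator and denominator by x^3 and let the lower-order terms vanish; the leading terms give 1/1 = 1.
Limit = 1.

Final answer: 1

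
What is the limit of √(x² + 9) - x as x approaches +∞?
This is an ∞ − ∞ indeterminate form.
Multiply and divide by the conjugate √(x²+9) + x; the x² terms cancel, leaving 9/(√(x²+9)+x) → 0.
Limit = 0.

Final answer: 0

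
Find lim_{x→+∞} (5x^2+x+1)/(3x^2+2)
This is an ∞/∞ indeterminate form as x → +∞.
Divide numerator and denominator by x^2 and let the lower-order terms vanish; the leading terms give 5/3.
Limit = 5/3.

Final answer: 5/3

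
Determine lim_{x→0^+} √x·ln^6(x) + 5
The product is a 0·∞ indeterminate form at x → 0⁺.
Rewrite the product as ln^6(x) / x^(-1/2) and apply L'Hôpital, or use the standard hierarchy x^(-1/2) ≫ |ln x|^6 as x → 0⁺.
The indeterminate product → 0, so the limit = 5.

Final answer: 5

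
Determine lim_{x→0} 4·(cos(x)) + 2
Direct substitution at x = 0 gives 6.

Final answer: 6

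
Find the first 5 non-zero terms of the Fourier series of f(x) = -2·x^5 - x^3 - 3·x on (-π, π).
(-474 - 4·π^4 + 78·π^2)·sin(x) + (-9·π^2 + 33/2 + 2·π^4)·sin(2·x) + (-4·π^4/3 - 286/81 + 62·π^2/27)·sin(3·x) + (-3·π^2/4 + 57/32 + π^4)·sin(4·x) + (-4·π^4/5 - 786/625 + 6·π^2/25)·sin(5·x)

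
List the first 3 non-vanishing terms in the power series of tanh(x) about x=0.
2·x^5/15 - x^3/3 + x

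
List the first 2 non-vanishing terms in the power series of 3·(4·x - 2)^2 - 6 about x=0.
6 - 48·x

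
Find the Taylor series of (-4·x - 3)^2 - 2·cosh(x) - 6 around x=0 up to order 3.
15·x^2 + 24·x + 1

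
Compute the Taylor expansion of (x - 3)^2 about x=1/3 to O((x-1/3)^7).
64/9 - 16·(x - 1/3)/3 + (x - 1/3)^2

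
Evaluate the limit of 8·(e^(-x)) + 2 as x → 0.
Direct substitution at x = 0 gives 10.

Final answer: 10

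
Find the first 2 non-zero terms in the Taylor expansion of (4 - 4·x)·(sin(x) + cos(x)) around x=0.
4 - 6·x^2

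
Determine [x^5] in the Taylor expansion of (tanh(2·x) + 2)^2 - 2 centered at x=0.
Expand to order 5: (tanh(2·x) + 2)^2 - 2 = 256·x^5/15 - 32·x^4/3 - 32·x^3/3 + 4·x^2 + 8·x + 2 + O(x^6).
The coefficient of x^5 is 256/15.

Final answer: 256/15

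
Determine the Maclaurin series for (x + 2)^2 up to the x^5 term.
x^2 + 4·x + 4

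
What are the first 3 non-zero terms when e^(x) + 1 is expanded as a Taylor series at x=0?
x^2/2 + x + 2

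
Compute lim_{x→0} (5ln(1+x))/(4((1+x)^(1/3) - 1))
Both numerator and denominator → 0 as x → 0; this is a 0/0 indeterminate form.
Expand each to leading order near x = 0: numerator ~ 5·x, denominator ~ 4·x/3.
The limit of the ratio is 15/4.

Final answer: 15/4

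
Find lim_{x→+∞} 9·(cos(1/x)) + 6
Evaluate the dominant behaviour as x → +∞; each term tends to a finite value or vanishes.
Limit = 15.

Final answer: 15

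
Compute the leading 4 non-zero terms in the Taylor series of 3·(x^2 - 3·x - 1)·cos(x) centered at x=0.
9·x^3/2 + 9·x^2/2 - 9·x - 3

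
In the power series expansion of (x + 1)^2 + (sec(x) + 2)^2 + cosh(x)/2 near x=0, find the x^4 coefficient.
Expand to order 4: (x + 1)^2 + (sec(x) + 2)^2 + cosh(x)/2 = 73·x^4/48 + 17·x^2/4 + 2·x + 21/2 + O(x^5).
The coefficient of x^4 is 73/48.

Final answer: 73/48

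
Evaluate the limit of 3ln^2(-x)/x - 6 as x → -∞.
The quotient is an ∞/∞ indeterminate form as x → -∞.
Compare growth rates of the dominant terms (exponentials ≫ polynomials ≫ logarithms), or apply L'Hôpital's rule; the quotient → 0.
Adding the constant: 0 - 6 = -6. Limit = -6.

Final answer: -6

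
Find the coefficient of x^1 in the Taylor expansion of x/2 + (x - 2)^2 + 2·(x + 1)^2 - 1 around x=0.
Expand to order 1: x/2 + (x - 2)^2 + 2·(x + 1)^2 - 1 = x/2 + 5 + O(x^2).
The coefficient of x^1 is 1/2.

Final answer: 1/2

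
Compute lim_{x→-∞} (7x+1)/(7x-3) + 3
Evaluate the dominant behaviour as x → -∞; each term tends to a finite value or vanishes.
Limit = 4.

Final answer: 4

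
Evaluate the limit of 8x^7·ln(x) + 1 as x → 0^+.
The product is a 0·∞ indeterminate form at x → 0⁺.
Rewrite the product as 8·ln(x) / x^(-7) and apply L'Hôpital, or use the standard hierarchy x^(-7) ≫ |ln x| as x → 0⁺.
The indeterminate product → 0, so the limit = 1.

Final answer: 1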